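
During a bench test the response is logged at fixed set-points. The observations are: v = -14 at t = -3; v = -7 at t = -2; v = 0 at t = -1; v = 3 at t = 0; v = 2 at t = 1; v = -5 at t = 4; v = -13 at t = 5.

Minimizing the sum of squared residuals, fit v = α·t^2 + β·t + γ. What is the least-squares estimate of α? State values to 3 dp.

From the data, Σt^2·t^2 = 980, Σt^2·t = 154, Σt^2 = 56, Σt·t = 56, Σt = 4, Σ1 = 7.
For Mᵀv: Σt^2·v = -557, Σt·v = -27, Σv = -34.
MᵀM·[α, β, γ]ᵀ = Mᵀv becomes [[980, 154, 56]; [154, 56, 4]; [56, 4, 7]]·[α, β, γ]ᵀ = [-557, -27, -34]ᵀ.
Inverting the 3×3 Gram matrix, [α, β, γ]ᵀ = [-50347/47922, 15371/6846, 2584/1141]ᵀ.

α = -1.051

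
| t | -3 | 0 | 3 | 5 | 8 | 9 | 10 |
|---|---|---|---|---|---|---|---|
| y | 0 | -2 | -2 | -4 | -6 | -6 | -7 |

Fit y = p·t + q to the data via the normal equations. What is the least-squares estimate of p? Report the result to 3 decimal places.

AᵀA·[p, q]ᵀ = Aᵀy reads: 288·p + 32·q = -198;  32·p + 7·q = -27.
Δ = 288·7 − 32² = 992.
p = ((-198)·7 − 32·(-27))/992 = -261/496; q = (288·(-27) − 32·(-198))/992 = -45/31.

p = -0.526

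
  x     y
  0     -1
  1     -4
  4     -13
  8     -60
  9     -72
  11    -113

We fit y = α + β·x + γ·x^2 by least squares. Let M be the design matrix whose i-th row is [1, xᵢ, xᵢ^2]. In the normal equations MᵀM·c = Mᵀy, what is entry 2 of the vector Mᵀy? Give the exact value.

Entry 2 ↔ basis x, so (Mᵀy)_{2} = Σᵢ (x)·yᵢ = (0)·(-1) + (1)·(-4) + (4)·(-13) + (8)·(-60) + (9)·(-72) + (11)·(-113) = -2427.

-2427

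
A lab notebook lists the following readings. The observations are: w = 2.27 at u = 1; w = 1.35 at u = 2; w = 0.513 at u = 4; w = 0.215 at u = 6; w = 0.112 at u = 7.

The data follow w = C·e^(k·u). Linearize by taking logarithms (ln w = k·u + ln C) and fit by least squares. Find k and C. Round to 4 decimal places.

Taking logs, ln w = k·u + ln C, so regress ln w on u.
Σu = 20.0000, Σ(u)² = 106.0000, Σln w = -3.2740, Σu·ln w = -25.7974.
Normal system: [[106.0000, 20.0000]; [20.0000, 5]]·[k, ln C]ᵀ = [-25.7974, -3.2740]ᵀ.
Δ = 106.0000·5 − (20.0000)² = 130.0000; k = (-25.7974·5 − 20.0000·-3.2740)/130.0000 = -0.48852, ln C = (106.0000·-3.2740 − 20.0000·-25.7974)/130.0000 = 1.29929, so C = exp(1.29929) = 3.66670.

k = -0.4885, C = 3.6667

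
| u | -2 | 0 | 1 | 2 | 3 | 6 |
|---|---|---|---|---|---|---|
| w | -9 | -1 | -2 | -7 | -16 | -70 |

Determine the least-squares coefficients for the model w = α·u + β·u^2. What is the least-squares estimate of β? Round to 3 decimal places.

Setting ∂/∂α … = 0 gives: 54·α + 244·β = -466;  244·α + 1410·β = -2730.
(Σu·u = 54, Σu·u^2 = 244, Σu^2·u^2 = 1410, Σu·w = -466, Σu^2·w = -2730.)
Eliminating β: 1410·(row 1) − 244·(row 2) gives 16604·α = 1410·(-466) − 244·(-2730) = 9060, so α = 2265/4151.
Then β = ((-2730) − 244·(2265/4151))/1410 = -8429/4151.

β = -2.031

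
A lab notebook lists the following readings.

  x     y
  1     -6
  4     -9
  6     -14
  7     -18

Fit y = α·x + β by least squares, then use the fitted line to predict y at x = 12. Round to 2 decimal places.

Sums needed: Σx·x = 102, Σx = 18, Σ1 = 4.
And Σx·y = -252, Σy = -47.
Normal equations: [[102, 18]; [18, 4]]·[α, β]ᵀ = [-252, -47]ᵀ.
Δ = 102·4 − 18² = 84.
α = ((-252)·4 − 18·(-47))/84 = -27/14; β = (102·(-47) − 18·(-252))/84 = -43/14.
At x = 12: ŷ = (-27/14)·(12) + (-43/14)·(1) = -367/14.

ŷ = -26.21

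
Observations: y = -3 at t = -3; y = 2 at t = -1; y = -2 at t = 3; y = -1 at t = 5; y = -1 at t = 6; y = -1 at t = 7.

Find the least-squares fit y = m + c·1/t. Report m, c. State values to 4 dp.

Forming AᵀA = [[6, -103/210]; [-103/210, 6421/4900]] and Aᵀy = [-6, -457/210]ᵀ gives AᵀA·[m, c]ᵀ = Aᵀy.
Δ = 6·(6421/4900) − (-103/210)² = 13445/1764.
m = ((-6)·(6421/4900) − (-103/210)·(-457/210))/(13445/1764) = -78761/67225; c = (6·(-457/210) − (-103/210)·(-6))/(13445/1764) = -28224/13445.

m = -1.1716, c = -2.0992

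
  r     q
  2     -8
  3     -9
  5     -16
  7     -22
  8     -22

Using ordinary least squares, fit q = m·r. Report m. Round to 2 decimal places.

m = -3.00

From the data, Σr·r = 151.
And Σr·q = -453.
AᵀA·[m]ᵀ = Aᵀq becomes [[151]]·[m]ᵀ = [-453]ᵀ.
Hence m = -453 / 151 ≈ -3.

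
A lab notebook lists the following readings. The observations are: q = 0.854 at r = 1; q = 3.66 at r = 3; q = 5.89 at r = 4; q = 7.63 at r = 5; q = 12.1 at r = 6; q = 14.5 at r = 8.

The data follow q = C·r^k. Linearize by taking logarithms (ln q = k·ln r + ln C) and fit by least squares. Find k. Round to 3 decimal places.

k = 1.403

With ln qᵢ as the transformed response and ln rᵢ as the regressor:
Sums: Σln r = 7.9655, Σ(ln r)² = 13.2535, Σln q = 10.1123, Σln r·ln q = 17.1821.
Normal system: [[13.2535, 7.9655]; [7.9655, 6]]·[k, ln C]ᵀ = [17.1821, 10.1123]ᵀ.
Slope k = (n·Σln r·ln q − Σln r·Σln q)/(n·Σ(ln r)² − (Σln r)²) = (6·17.1821 − 7.9655·10.1123)/16.0713 = 1.40266; ln C = (Σln q − k·Σln r)/n = -0.17677.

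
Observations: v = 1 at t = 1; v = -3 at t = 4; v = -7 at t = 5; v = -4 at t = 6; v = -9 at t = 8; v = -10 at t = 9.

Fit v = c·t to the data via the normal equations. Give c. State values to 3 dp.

Entries of MᵀM: Σt·t = 223.
For Mᵀv: Σt·v = -232.
MᵀM·[c]ᵀ = Mᵀv becomes [[223]]·[c]ᵀ = [-232]ᵀ.
Hence c = -232 / 223 ≈ -1.04036.

c = -1.040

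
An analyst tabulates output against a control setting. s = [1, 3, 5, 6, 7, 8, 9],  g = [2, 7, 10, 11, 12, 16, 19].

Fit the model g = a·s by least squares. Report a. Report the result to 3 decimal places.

Normal-equation sums: Σs·s = 265.
Right-hand side: Σs·g = 522.
Hence a = 522 / 265 ≈ 1.96981.

a = 1.970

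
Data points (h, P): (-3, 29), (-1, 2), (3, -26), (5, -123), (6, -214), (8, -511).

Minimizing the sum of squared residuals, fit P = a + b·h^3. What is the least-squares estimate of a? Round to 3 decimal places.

a = 1.578

Entries of MᵀM: Σ1 = 6, Σh^3 = 852, Σh^3·h^3 = 325884.
For MᵀP: ΣP = -843, Σh^3·P = -324718.
Normal equations: [[6, 852]; [852, 325884]]·[a, b]ᵀ = [-843, -324718]ᵀ.
Eliminating b: 325884·(row 1) − 852·(row 2) gives 1229400·a = 325884·(-843) − 852·(-324718) = 1939524, so a = 161627/102450.
Then b = ((-324718) − 852·(161627/102450))/325884 = -51253/51225.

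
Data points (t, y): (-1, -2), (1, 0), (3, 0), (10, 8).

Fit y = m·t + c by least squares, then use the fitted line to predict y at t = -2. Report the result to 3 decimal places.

The normal system XᵀX·[m, c]ᵀ = Xᵀy is [[111, 13]; [13, 4]]·[m, c]ᵀ = [82, 6]ᵀ.
Eliminating c: 4·(row 1) − 13·(row 2) gives 275·m = 4·82 − 13·6 = 250, so m = 10/11.
Then c = (6 − 13·(10/11))/4 = -16/11.
At t = -2: ŷ = (10/11)·(-2) + (-16/11)·(1) = -36/11.

ŷ = -3.273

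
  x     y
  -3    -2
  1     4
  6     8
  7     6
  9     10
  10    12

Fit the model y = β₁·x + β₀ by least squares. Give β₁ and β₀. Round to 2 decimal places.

Entries of AᵀA: Σx·x = 276, Σx = 30, Σ1 = 6.
For Aᵀy: Σx·y = 310, Σy = 38.
So AᵀA·[β₁, β₀]ᵀ = Aᵀy: [[276, 30]; [30, 6]]·[β₁, β₀]ᵀ = [310, 38]ᵀ.
Eliminating β₀: 6·(row 1) − 30·(row 2) gives 756·β₁ = 6·310 − 30·38 = 720, so β₁ = 20/21.
Then β₀ = (38 − 30·(20/21))/6 = 11/7.

β₁ = 0.95, β₀ = 1.57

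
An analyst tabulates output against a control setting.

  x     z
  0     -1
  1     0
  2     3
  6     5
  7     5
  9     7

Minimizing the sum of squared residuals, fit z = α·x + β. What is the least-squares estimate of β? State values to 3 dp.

Setting ∂/∂α … = 0 gives: 171·α + 25·β = 134;  25·α + 6·β = 19.
(Σx·x = 171, Σx = 25, Σ1 = 6, Σx·z = 134, Σz = 19.)
Δ = 171·6 − 25² = 401.
α = (134·6 − 25·19)/401 = 329/401; β = (171·19 − 25·134)/401 = -101/401.

β = -0.252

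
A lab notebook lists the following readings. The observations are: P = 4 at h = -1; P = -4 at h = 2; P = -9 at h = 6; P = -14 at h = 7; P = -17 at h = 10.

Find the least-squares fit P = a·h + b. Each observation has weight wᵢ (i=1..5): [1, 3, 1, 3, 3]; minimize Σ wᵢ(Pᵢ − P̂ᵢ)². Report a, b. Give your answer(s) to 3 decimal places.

a = -1.815, b = 0.231

The normal system AᵀWA·[a, b]ᵀ = AᵀWP is [[496, 62]; [62, 11]]·[a, b]ᵀ = [-886, -110]ᵀ.
Δ = 496·11 − 62² = 1612.
a = ((-886)·11 − 62·(-110))/1612 = -1463/806; b = (496·(-110) − 62·(-886))/1612 = 3/13.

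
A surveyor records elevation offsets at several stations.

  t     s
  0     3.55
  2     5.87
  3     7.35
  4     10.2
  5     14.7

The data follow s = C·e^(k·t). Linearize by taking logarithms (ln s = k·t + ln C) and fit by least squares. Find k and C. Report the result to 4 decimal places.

Let Y = ln s. Fitting Y = k·t + ln C by least squares:
AᵀA = [[54.0000, 14.0000]; [14.0000, 5]], rhs = [32.2526, 10.0417]ᵀ  (here Σt = 14.0000, Σ(t)² = 54.0000, Σln s = 10.0417, Σt·ln s = 32.2526).
Solving (det = 74.0000): k = 0.27944, ln C = 1.22591, so C = exp(1.22591) = 3.40727.

k = 0.2794, C = 3.4073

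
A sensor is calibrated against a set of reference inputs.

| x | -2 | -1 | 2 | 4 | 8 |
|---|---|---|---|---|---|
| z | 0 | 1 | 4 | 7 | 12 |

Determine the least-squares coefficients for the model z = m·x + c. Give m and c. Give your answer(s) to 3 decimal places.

m = 1.207, c = 2.145

The normal system AᵀA·[m, c]ᵀ = Aᵀz is [[89, 11]; [11, 5]]·[m, c]ᵀ = [131, 24]ᵀ.
Eliminating c: 5·(row 1) − 11·(row 2) gives 324·m = 5·131 − 11·24 = 391, so m = 391/324.
Then c = (24 − 11·(391/324))/5 = 695/324.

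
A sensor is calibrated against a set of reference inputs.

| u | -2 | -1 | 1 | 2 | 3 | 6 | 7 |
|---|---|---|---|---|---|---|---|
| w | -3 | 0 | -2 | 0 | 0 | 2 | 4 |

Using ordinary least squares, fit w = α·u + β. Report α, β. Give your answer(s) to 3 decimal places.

Setting ∂/∂α … = 0 gives: 104·α + 16·β = 44;  16·α + 7·β = 1.
(Σu·u = 104, Σu = 16, Σ1 = 7, Σu·w = 44, Σw = 1.)
Eliminating β: 7·(row 1) − 16·(row 2) gives 472·α = 7·44 − 16·1 = 292, so α = 73/118.
Then β = (1 − 16·(73/118))/7 = -75/59.

α = 0.619, β = -1.271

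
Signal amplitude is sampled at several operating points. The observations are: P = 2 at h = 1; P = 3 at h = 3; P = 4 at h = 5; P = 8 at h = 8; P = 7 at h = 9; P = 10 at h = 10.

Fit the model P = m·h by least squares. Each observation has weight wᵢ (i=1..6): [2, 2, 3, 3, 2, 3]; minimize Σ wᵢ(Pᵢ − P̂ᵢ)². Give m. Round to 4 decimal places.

m = 0.9346

The normal system AᵀWA·[m]ᵀ = AᵀWP is [[749]]·[m]ᵀ = [700]ᵀ.
m = 700/749 = 0.934579.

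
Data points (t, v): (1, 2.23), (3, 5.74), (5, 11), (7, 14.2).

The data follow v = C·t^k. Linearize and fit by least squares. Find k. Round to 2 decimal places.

k = 0.97

Taking logs, ln v = k·ln t + ln C, so regress ln v on ln t.
Over the data: Σln t = 4.6540, Σ(ln t)² = 7.5838, Σln v = 7.6006, Σln t·ln v = 10.9420.
Normal system: [[7.5838, 4.6540]; [4.6540, 4]]·[k, ln C]ᵀ = [10.9420, 7.6006]ᵀ.
Δ = 7.5838·4 − (4.6540)² = 8.6759; k = (10.9420·4 − 4.6540·7.6006)/8.6759 = 0.96765, ln C = (7.5838·7.6006 − 4.6540·10.9420)/8.6759 = 0.77430.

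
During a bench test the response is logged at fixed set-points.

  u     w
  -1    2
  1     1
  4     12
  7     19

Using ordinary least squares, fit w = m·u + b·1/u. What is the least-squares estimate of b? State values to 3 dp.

Compute the Gram sums: Σu·u = 67, Σu·1/u = 4, Σ1/u·1/u = 1633/784.
And Σu·w = 180, Σ1/u·w = 33/7.
MᵀM·[m, b]ᵀ = Mᵀw becomes [[67, 4]; [4, 1633/784]]·[m, b]ᵀ = [180, 33/7]ᵀ.
Determinant 67·(1633/784) − 4² = 96867/784.
m = (180·(1633/784) − 4·(33/7))/(96867/784) = 93052/32289; b = (67·(33/7) − 4·180)/(96867/784) = -105616/32289.

b = -3.271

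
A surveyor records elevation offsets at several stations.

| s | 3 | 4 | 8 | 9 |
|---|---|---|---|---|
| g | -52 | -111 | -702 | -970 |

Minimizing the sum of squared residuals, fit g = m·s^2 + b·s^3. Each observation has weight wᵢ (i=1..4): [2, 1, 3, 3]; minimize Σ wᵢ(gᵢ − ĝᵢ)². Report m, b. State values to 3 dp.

Forming AᵀWA = [[32389, 276961]; [276961, 2386309]] and AᵀWg = [-373206, -3209574]ᵀ gives AᵀWA·[m, b]ᵀ = AᵀWg.
Eliminating b: 2386309·(row 1) − 276961·(row 2) gives 582766680·m = 2386309·(-373206) − 276961·(-3209574) = -1658012040, so m = -13816767/4856389.
Then b = ((-3209574) − 276961·(-13816767/4856389))/2386309 = -4928211/4856389.

m = -2.845, b = -1.015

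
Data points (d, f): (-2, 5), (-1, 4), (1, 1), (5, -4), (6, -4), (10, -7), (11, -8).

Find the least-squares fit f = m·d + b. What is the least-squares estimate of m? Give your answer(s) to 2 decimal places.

From the data, Σd·d = 288, Σd = 30, Σ1 = 7.
Right-hand side: Σd·f = -215, Σf = -13.
Determinant 288·7 − 30² = 1116.
m = ((-215)·7 − 30·(-13))/1116 = -1115/1116; b = (288·(-13) − 30·(-215))/1116 = 451/186.

m = -1.00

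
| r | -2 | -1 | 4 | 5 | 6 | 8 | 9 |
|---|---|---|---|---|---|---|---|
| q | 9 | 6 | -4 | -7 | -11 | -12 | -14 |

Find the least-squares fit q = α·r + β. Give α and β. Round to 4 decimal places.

MᵀM·[α, β]ᵀ = Mᵀq reads: 227·α + 29·β = -363;  29·α + 7·β = -33.
Δ = 227·7 − 29² = 748.
α = ((-363)·7 − 29·(-33))/748 = -36/17; β = (227·(-33) − 29·(-363))/748 = 69/17.

α = -2.1176, β = 4.0588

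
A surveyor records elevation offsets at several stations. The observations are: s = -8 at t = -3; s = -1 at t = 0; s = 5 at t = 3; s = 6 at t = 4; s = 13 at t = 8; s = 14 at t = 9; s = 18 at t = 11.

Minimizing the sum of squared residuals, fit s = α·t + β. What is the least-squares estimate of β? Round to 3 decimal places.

β = -1.498

From the data, Σt·t = 300, Σt = 32, Σ1 = 7.
Moment sums: Σt·s = 491, Σs = 47.
Eliminating β: 7·(row 1) − 32·(row 2) gives 1076·α = 7·491 − 32·47 = 1933, so α = 1933/1076.
Then β = (47 − 32·(1933/1076))/7 = -403/269.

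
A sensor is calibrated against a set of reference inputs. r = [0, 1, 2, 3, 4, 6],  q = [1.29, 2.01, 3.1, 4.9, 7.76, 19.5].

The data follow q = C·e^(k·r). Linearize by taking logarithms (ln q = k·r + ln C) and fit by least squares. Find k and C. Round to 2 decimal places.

Linearized form: ln q = k·r + ln C. From the 6 transformed points,
Σr = 16.0000, Σ(r)² = 66.0000, Σln q = 8.6928, Σr·ln q = 33.7471.
Equations: 66.0000·k + 16.0000·ln C = 33.7471;  16.0000·k + 6·ln C = 8.6928.
Slope k = (n·Σr·ln q − Σr·Σln q)/(n·Σ(r)² − (Σr)²) = (6·33.7471 − 16.0000·8.6928)/140.0000 = 0.45284; ln C = (Σln q − k·Σr)/n = 0.24123, so C = exp(0.24123) = 1.27282.

k = 0.45, C = 1.27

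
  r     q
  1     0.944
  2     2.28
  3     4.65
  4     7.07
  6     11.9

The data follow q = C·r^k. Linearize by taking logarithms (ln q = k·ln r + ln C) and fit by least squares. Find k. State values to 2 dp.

Let Y = ln q. Fitting Y = k·ln r + ln C by least squares:
Σln r = 4.9698, Σ(ln r)² = 6.8196, Σln q = 6.7358, Σln r·ln q = 9.4085.
Equations: 6.8196·k + 4.9698·ln C = 9.4085;  4.9698·k + 5·ln C = 6.7358.
Δ = 6.8196·5 − (4.9698)² = 9.3990; k = (9.4085·5 − 4.9698·6.7358)/9.3990 = 1.44340, ln C = (6.8196·6.7358 − 4.9698·9.4085)/9.3990 = -0.08752.

k = 1.44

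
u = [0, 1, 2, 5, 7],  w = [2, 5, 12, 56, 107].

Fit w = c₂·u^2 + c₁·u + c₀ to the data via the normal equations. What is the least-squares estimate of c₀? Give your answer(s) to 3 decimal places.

c₀ = 2.239

The normal system AᵀA·[c₂, c₁, c₀]ᵀ = Aᵀw is [[3043, 477, 79]; [477, 79, 15]; [79, 15, 5]]·[c₂, c₁, c₀]ᵀ = [6696, 1058, 182]ᵀ.
Solving the 3×3 system (Gaussian elimination) gives c₂ = 797/389, c₁ = 232/389, c₀ = 871/389.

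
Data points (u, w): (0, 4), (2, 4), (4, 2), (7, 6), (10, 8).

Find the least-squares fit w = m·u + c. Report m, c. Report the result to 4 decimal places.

m = 0.4367, c = 2.7911

AᵀA·[m, c]ᵀ = Aᵀw reads: 169·m + 23·c = 138;  23·m + 5·c = 24.
Eliminating c: 5·(row 1) − 23·(row 2) gives 316·m = 5·138 − 23·24 = 138, so m = 69/158.
Then c = (24 − 23·(69/158))/5 = 441/158.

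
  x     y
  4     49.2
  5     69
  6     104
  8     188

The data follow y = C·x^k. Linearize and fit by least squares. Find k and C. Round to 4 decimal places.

k = 1.9625, C = 3.1071

With ln yᵢ as the transformed response and ln xᵢ as the regressor:
Σln x = 6.8669, Σ(ln x)² = 12.0466, Σln y = 18.0108, Σln x·ln y = 31.4259.
Equations: 12.0466·k + 6.8669·ln C = 31.4259;  6.8669·k + 4·ln C = 18.0108.
Δ = 12.0466·4 − (6.8669)² = 1.0316; k = (31.4259·4 − 6.8669·18.0108)/1.0316 = 1.96246, ln C = (12.0466·18.0108 − 6.8669·31.4259)/1.0316 = 1.13368, so C = exp(1.13368) = 3.10708.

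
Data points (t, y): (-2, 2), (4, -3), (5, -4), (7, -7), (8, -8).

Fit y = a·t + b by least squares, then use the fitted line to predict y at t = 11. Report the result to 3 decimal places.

ŷ = -10.578

Entries of XᵀX: Σt·t = 158, Σt = 22, Σ1 = 5.
Moment sums: Σt·y = -149, Σy = -20.
Normal equations: [[158, 22]; [22, 5]]·[a, b]ᵀ = [-149, -20]ᵀ.
Eliminating b: 5·(row 1) − 22·(row 2) gives 306·a = 5·(-149) − 22·(-20) = -305, so a = -305/306.
Then b = ((-20) − 22·(-305/306))/5 = 59/153.
At t = 11: ŷ = (-305/306)·(11) + (59/153)·(1) = -1079/102.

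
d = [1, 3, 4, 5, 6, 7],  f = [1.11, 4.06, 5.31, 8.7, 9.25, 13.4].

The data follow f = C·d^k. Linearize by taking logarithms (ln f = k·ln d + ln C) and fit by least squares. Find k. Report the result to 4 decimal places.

k = 1.2484

Linearized form: ln f = k·ln d + ln C. From the 6 transformed points,
Σln d = 7.8320, Σ(ln d)² = 12.7160, Σln f = 10.1583, Σln d·ln f = 16.3718.
Equations: 12.7160·k + 7.8320·ln C = 16.3718;  7.8320·k + 6·ln C = 10.1583.
Δ = 12.7160·6 − (7.8320)² = 14.9557; k = (16.3718·6 − 7.8320·10.1583)/14.9557 = 1.24838, ln C = (12.7160·10.1583 − 7.8320·16.3718)/14.9557 = 0.06350.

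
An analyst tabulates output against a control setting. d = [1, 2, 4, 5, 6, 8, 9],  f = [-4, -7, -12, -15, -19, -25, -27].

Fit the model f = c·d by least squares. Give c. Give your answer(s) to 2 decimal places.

c = -3.07

Forming MᵀM = [[227]] and Mᵀf = [-698]ᵀ gives MᵀM·[c]ᵀ = Mᵀf.
Hence c = -698 / 227 ≈ -3.07489.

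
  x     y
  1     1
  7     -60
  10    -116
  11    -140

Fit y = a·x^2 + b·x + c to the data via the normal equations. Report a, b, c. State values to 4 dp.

The normal system AᵀA·[a, b, c]ᵀ = Aᵀy is [[27043, 2675, 271]; [2675, 271, 29]; [271, 29, 4]]·[a, b, c]ᵀ = [-31479, -3119, -315]ᵀ.
Inverting the 3×3 Gram matrix, [a, b, c]ᵀ = [-3772/3837, -2885/1279, 16138/3837]ᵀ.

a = -0.9831, b = -2.2557, c = 4.2059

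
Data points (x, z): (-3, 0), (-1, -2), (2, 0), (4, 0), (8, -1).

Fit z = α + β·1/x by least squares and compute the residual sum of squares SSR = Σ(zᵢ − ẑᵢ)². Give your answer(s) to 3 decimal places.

SSR = 1.368

Forming MᵀM = [[5, -11/24]; [-11/24, 829/576]] and Mᵀz = [-3, 15/8]ᵀ gives MᵀM·[α, β]ᵀ = Mᵀz.
Δ = 5·(829/576) − (-11/24)² = 503/72.
α = ((-3)·(829/576) − (-11/24)·(15/8))/(503/72) = -249/503; β = (5·(15/8) − (-11/24)·(-3))/(503/72) = 576/503.
Residuals: 441/503, -181/503, -39/503, 105/503, -326/503; SSR = 688/503.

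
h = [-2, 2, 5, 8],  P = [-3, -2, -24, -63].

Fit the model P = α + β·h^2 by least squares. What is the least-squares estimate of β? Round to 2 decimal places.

β = -1.01

From the data, Σ1 = 4, Σh^2 = 97, Σh^2·h^2 = 4753.
And ΣP = -92, Σh^2·P = -4652.
So MᵀM·[α, β]ᵀ = MᵀP: [[4, 97]; [97, 4753]]·[α, β]ᵀ = [-92, -4652]ᵀ.
Eliminating β: 4753·(row 1) − 97·(row 2) gives 9603·α = 4753·(-92) − 97·(-4652) = 13968, so α = 16/11.
Then β = ((-4652) − 97·(16/11))/4753 = -1076/1067.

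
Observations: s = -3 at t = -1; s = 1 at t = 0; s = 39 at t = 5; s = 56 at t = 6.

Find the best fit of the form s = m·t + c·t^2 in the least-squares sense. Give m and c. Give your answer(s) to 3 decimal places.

m = 2.926, c = 1.037

Entries of XᵀX: Σt·t = 62, Σt·t^2 = 340, Σt^2·t^2 = 1922.
For Xᵀs: Σt·s = 534, Σt^2·s = 2988.
XᵀX·[m, c]ᵀ = Xᵀs becomes [[62, 340]; [340, 1922]]·[m, c]ᵀ = [534, 2988]ᵀ.
det = 62·1922 − 340² = 3564.
m = (534·1922 − 340·2988)/3564 = 79/27; c = (62·2988 − 340·534)/3564 = 28/27.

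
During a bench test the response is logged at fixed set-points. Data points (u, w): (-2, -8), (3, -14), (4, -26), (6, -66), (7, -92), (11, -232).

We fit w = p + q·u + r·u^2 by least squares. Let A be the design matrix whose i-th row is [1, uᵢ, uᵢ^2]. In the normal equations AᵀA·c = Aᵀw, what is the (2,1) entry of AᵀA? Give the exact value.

29

Row 2 ↔ basis u, column 1 ↔ basis 1, so (AᵀA)_{2,1} = Σᵢ u = (-2)·(1) + (3)·(1) + (4)·(1) + (6)·(1) + (7)·(1) + (11)·(1) = 29.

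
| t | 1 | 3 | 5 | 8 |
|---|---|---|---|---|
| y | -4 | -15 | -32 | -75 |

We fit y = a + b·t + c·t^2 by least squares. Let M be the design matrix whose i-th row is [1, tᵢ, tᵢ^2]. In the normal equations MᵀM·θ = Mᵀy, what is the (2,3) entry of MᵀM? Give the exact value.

Row 2 ↔ basis t, column 3 ↔ basis t^2, so (MᵀM)_{2,3} = Σᵢ (t)·(t^2) = (1)·(1) + (3)·(9) + (5)·(25) + (8)·(64) = 665.

665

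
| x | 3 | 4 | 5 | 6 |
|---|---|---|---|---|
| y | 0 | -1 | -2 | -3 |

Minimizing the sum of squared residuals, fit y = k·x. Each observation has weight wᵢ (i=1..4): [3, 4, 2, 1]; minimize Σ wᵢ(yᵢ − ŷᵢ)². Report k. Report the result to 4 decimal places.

k = -0.3051

Forming MᵀWM = [[177]] and MᵀWy = [-54]ᵀ gives MᵀWM·[k]ᵀ = MᵀWy.
Hence k = -54 / 177 ≈ -0.305085.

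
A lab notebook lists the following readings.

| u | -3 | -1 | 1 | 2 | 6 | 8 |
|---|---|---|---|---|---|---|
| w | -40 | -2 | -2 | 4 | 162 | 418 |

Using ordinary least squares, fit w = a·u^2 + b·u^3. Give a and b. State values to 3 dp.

Normal-equation sums: Σu^2·u^2 = 5491, Σu^2·u^3 = 40333, Σu^3·u^3 = 309595.
Moment sums: Σu^2·w = 32236, Σu^3·w = 250120.
AᵀA·[a, b]ᵀ = Aᵀw becomes [[5491, 40333]; [40333, 309595]]·[a, b]ᵀ = [32236, 250120]ᵀ.
Δ = 5491·309595 − 40333² = 73235256.
a = (32236·309595 − 40333·250120)/73235256 = -8998795/6102938; b = (5491·250120 − 40333·32236)/73235256 = 6102861/6102938.

a = -1.475, b = 1.000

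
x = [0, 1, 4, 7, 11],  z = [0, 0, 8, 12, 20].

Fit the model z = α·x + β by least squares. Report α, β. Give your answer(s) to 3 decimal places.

α = 1.872, β = -0.611

Normal-equation sums: Σx·x = 187, Σx = 23, Σ1 = 5.
Moment sums: Σx·z = 336, Σz = 40.
Normal equations: [[187, 23]; [23, 5]]·[α, β]ᵀ = [336, 40]ᵀ.
Determinant 187·5 − 23² = 406.
α = (336·5 − 23·40)/406 = 380/203; β = (187·40 − 23·336)/406 = -124/203.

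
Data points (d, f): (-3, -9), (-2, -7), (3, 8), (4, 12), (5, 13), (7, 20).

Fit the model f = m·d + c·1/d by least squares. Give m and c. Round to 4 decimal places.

Normal-equation sums: Σd·d = 112, Σd·1/d = 6, Σ1/d·1/d = 104981/176400.
Right-hand side: Σd·f = 318, Σ1/d·f = 3701/210.
XᵀX·[m, c]ᵀ = Xᵀf becomes [[112, 6]; [6, 104981/176400]]·[m, c]ᵀ = [318, 3701/210]ᵀ.
Determinant 112·(104981/176400) − 6² = 48281/1575.
m = (318·(104981/176400) − 6·(3701/210))/(48281/1575) = 7365459/2703736; c = (112·(3701/210) − 6·318)/(48281/1575) = 103740/48281.

m = 2.7242, c = 2.1487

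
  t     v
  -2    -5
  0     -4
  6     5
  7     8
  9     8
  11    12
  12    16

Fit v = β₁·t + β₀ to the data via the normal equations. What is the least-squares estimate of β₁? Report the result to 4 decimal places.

β₁ = 1.4415

The normal equations are: 435·β₁ + 43·β₀ = 492;  43·β₁ + 7·β₀ = 40.
(Σt·t = 435, Σt = 43, Σ1 = 7, Σt·v = 492, Σv = 40.)
Determinant 435·7 − 43² = 1196.
β₁ = (492·7 − 43·40)/1196 = 431/299; β₀ = (435·40 − 43·492)/1196 = -939/299.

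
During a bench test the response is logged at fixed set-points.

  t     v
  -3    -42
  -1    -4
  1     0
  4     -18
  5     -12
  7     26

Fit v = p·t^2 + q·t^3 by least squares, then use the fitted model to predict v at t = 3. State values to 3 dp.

v̂ = -14.005

Normal-equation sums: Σt^2·t^2 = 3365, Σt^2·t^3 = 20713, Σt^3·t^3 = 138101.
For Xᵀv: Σt^2·v = 304, Σt^3·v = 7404.
Normal equations: [[3365, 20713]; [20713, 138101]]·[p, q]ᵀ = [304, 7404]ᵀ.
Δ = 3365·138101 − 20713² = 35681496.
p = (304·138101 − 20713·7404)/35681496 = -27844087/8920374; q = (3365·7404 − 20713·304)/35681496 = 4654427/8920374.
At t = 3: v̂ = (-27844087/8920374)·(9) + (4654427/8920374)·(27) = -20821209/1486729.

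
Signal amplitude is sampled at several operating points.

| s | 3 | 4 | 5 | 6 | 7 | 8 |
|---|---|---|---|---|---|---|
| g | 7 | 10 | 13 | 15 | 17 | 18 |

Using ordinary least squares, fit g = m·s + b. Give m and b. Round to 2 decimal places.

m = 2.23, b = 1.08

Sums needed: Σs·s = 199, Σs = 33, Σ1 = 6.
Right-hand side: Σs·g = 479, Σg = 80.
XᵀX·[m, b]ᵀ = Xᵀg becomes [[199, 33]; [33, 6]]·[m, b]ᵀ = [479, 80]ᵀ.
Eliminating b: 6·(row 1) − 33·(row 2) gives 105·m = 6·479 − 33·80 = 234, so m = 78/35.
Then b = (80 − 33·(78/35))/6 = 113/105.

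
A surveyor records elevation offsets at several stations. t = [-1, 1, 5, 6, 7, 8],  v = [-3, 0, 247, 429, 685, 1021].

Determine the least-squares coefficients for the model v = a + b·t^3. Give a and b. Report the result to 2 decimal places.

Forming MᵀM = [[6, 1196]; [1196, 442076]] and Mᵀv = [2379, 881249]ᵀ gives MᵀM·[a, b]ᵀ = Mᵀv.
Determinant 6·442076 − 1196² = 1222040.
a = (2379·442076 − 1196·881249)/1222040 = -56875/30551; b = (6·881249 − 1196·2379)/1222040 = 244221/122204.

a = -1.86, b = 2.00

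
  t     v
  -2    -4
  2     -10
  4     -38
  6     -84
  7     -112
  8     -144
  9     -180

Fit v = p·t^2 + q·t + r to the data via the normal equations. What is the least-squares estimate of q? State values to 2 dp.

Compute the Gram sums: Σt^2·t^2 = 14642, Σt^2·t = 1864, Σt^2 = 254, Σt·t = 254, Σt = 34, Σ1 = 7.
And Σt^2·v = -32972, Σt·v = -4224, Σv = -572.
So XᵀX·[p, q, r]ᵀ = Xᵀv: [[14642, 1864, 254]; [1864, 254, 34]; [254, 34, 7]]·[p, q, r]ᵀ = [-32972, -4224, -572]ᵀ.
Solving the 3×3 system (Gaussian elimination) gives p = -305054/148449, q = -251456/148449, r = 53352/49483.

q = -1.69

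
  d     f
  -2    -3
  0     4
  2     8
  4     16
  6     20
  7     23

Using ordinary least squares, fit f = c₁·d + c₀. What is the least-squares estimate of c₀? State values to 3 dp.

From the data, Σd·d = 109, Σd = 17, Σ1 = 6.
For Xᵀf: Σd·f = 367, Σf = 68.
So XᵀX·[c₁, c₀]ᵀ = Xᵀf: [[109, 17]; [17, 6]]·[c₁, c₀]ᵀ = [367, 68]ᵀ.
Eliminating c₀: 6·(row 1) − 17·(row 2) gives 365·c₁ = 6·367 − 17·68 = 1046, so c₁ = 1046/365.
Then c₀ = (68 − 17·(1046/365))/6 = 1173/365.

c₀ = 3.214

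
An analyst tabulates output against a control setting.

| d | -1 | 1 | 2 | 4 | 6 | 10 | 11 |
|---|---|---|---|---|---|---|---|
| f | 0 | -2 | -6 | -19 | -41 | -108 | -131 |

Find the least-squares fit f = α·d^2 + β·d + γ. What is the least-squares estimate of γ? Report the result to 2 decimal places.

Sums needed: Σd^2·d^2 = 26211, Σd^2·d = 2619, Σd^2 = 279, Σd·d = 279, Σd = 33, Σ1 = 7.
And Σd^2·f = -28457, Σd·f = -2857, Σf = -307.
So XᵀX·[α, β, γ]ᵀ = Xᵀf: [[26211, 2619, 279]; [2619, 279, 33]; [279, 33, 7]]·[α, β, γ]ᵀ = [-28457, -2857, -307]ᵀ.
Row-reducing yields α = -10646/10563, β = -73753/95067, γ = -934/31689.

γ = -0.03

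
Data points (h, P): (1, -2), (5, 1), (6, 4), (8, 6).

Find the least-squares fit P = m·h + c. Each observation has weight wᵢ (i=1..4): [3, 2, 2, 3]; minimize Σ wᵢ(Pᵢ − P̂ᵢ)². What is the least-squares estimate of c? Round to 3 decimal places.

The normal equations are: 317·m + 49·c = 196;  49·m + 10·c = 22.
(Σwᵢ·h·h = 317, Σwᵢ·h = 49, Σwᵢ·1 = 10, Σwᵢ·h·P = 196, Σwᵢ·P = 22.)
Δ = 317·10 − 49² = 769.
m = (196·10 − 49·22)/769 = 882/769; c = (317·22 − 49·196)/769 = -2630/769.

c = -3.420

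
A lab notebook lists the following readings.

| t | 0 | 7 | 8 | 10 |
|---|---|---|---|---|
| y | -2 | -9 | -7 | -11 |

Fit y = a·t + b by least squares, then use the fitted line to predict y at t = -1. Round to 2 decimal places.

ŷ = -1.15

Forming MᵀM = [[213, 25]; [25, 4]] and Mᵀy = [-229, -29]ᵀ gives MᵀM·[a, b]ᵀ = Mᵀy.
Δ = 213·4 − 25² = 227.
a = ((-229)·4 − 25·(-29))/227 = -191/227; b = (213·(-29) − 25·(-229))/227 = -452/227.
At t = -1: ŷ = (-191/227)·(-1) + (-452/227)·(1) = -261/227.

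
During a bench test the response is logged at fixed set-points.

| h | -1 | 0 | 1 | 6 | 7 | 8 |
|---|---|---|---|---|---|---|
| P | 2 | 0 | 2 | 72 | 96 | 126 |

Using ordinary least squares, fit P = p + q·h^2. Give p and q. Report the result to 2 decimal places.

p = 0.12, q = 1.97

Setting ∂/∂p … = 0 gives: 6·p + 151·q = 298;  151·p + 7795·q = 15364.
(Σ1 = 6, Σh^2 = 151, Σh^2·h^2 = 7795, ΣP = 298, Σh^2·P = 15364.)
Δ = 6·7795 − 151² = 23969.
p = (298·7795 − 151·15364)/23969 = 2946/23969; q = (6·15364 − 151·298)/23969 = 47186/23969.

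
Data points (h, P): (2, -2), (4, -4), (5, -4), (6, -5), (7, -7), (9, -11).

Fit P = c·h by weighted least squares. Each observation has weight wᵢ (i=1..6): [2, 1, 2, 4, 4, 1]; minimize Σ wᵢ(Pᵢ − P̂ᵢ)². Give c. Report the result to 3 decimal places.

c = -0.968

From the data, Σwᵢ·h·h = 495.
For MᵀWP: Σwᵢ·h·P = -479.
Hence c = -479 / 495 ≈ -0.967677.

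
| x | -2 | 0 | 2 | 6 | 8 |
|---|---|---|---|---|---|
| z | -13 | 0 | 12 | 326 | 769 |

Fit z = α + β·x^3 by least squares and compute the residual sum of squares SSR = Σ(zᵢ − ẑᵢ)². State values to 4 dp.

SSR = 3.0483

The normal system MᵀM·[α, β]ᵀ = Mᵀz is [[5, 728]; [728, 308928]]·[α, β]ᵀ = [1094, 464344]ᵀ.
Δ = 5·308928 − 728² = 1014656.
α = (1094·308928 − 728·464344)/1014656 = -1175/15854; β = (5·464344 − 728·1094)/1014656 = 190661/126832.
Residuals: -7133/7927, 1175/15854, 381/7927, 10866/7927, -9403/15854; SSR = 48327/15854.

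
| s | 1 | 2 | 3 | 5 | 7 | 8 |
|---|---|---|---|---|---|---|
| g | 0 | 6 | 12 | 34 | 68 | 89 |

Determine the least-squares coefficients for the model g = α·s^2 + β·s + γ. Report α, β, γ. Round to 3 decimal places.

α = 1.381, β = 0.174, γ = -0.907

With design matrix X, XᵀX = [[7220, 1016, 152]; [1016, 152, 26]; [152, 26, 6]] and Xᵀg = [10010, 1406, 209]ᵀ.
Solving the 3×3 system (Gaussian elimination) gives α = 1671/1210, β = 211/1210, γ = -549/605.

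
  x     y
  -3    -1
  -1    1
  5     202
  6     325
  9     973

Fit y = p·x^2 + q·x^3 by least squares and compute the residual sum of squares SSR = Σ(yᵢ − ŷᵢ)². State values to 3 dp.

Entries of AᵀA: Σx^2·x^2 = 8564, Σx^2·x^3 = 69706, Σx^3·x^3 = 594452.
Moment sums: Σx^2·y = 95555, Σx^3·y = 804793.
det = 8564·594452 − 69706² = 231960492.
p = (95555·594452 − 69706·804793)/231960492 = 39108889/12886694; q = (8564·804793 − 69706·95555)/231960492 = 12860579/12886694.
Residuals: -8815531/6443347, -6680808/6443347, 8908794/6443347, 1185241/6443347, -2214419/6443347; SSR = 32284749/6443347.

SSR = 5.011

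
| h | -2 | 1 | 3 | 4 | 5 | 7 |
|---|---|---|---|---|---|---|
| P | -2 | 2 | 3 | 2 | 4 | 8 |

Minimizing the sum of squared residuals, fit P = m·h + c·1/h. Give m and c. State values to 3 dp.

m = 0.915, c = 0.643

The normal equations are: 104·m + 6·c = 99;  6·m + (261781/176400)·c = 451/70.
Δ = 104·(261781/176400) − 6² = 2609353/22050.
m = (99·(261781/176400) − 6·(451/70))/(2609353/22050) = 19097199/20874824; c = (104·(451/70) − 6·99)/(2609353/22050) = 1677060/2609353.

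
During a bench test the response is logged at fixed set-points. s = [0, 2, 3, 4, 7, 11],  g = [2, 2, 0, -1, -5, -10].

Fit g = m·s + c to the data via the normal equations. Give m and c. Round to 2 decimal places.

From the data, Σs·s = 199, Σs = 27, Σ1 = 6.
Moment sums: Σs·g = -145, Σg = -12.
Normal equations: [[199, 27]; [27, 6]]·[m, c]ᵀ = [-145, -12]ᵀ.
Determinant 199·6 − 27² = 465.
m = ((-145)·6 − 27·(-12))/465 = -182/155; c = (199·(-12) − 27·(-145))/465 = 509/155.

m = -1.17, c = 3.28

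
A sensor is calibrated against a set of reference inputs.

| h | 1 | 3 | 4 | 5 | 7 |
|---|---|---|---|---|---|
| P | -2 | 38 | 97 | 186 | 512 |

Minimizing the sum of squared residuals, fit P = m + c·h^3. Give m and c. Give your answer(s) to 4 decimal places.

Sums needed: Σ1 = 5, Σh^3 = 560, Σh^3·h^3 = 138100.
Moment sums: ΣP = 831, Σh^3·P = 206098.
Normal equations: [[5, 560]; [560, 138100]]·[m, c]ᵀ = [831, 206098]ᵀ.
Eliminating c: 138100·(row 1) − 560·(row 2) gives 376900·m = 138100·831 − 560·206098 = -653780, so m = -32689/18845.
Then c = (206098 − 560·(-32689/18845))/138100 = 56513/37690.

m = -1.7346, c = 1.4994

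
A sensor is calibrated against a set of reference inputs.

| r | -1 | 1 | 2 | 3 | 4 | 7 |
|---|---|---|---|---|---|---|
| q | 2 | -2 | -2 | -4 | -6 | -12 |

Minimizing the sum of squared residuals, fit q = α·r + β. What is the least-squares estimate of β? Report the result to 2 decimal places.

Entries of XᵀX: Σr·r = 80, Σr = 16, Σ1 = 6.
Right-hand side: Σr·q = -128, Σq = -24.
Δ = 80·6 − 16² = 224.
α = ((-128)·6 − 16·(-24))/224 = -12/7; β = (80·(-24) − 16·(-128))/224 = 4/7.

β = 0.57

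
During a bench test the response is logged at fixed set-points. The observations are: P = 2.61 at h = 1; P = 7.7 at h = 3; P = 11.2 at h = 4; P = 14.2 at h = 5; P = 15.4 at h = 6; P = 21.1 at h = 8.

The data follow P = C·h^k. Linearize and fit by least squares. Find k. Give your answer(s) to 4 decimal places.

Taking logs, ln P = k·ln h + ln C, so regress ln P on ln h.
Over the data: Σln h = 7.9655, Σ(ln h)² = 13.2535, Σln P = 13.8534, Σln h·ln P = 21.1020.
Normal system: [[13.2535, 7.9655]; [7.9655, 6]]·[k, ln C]ᵀ = [21.1020, 13.8534]ᵀ.
Slope k = (n·Σln h·ln P − Σln h·Σln P)/(n·Σ(ln h)² − (Σln h)²) = (6·21.1020 − 7.9655·13.8534)/16.0713 = 1.01190; ln C = (Σln P − k·Σln h)/n = 0.96551.

k = 1.0119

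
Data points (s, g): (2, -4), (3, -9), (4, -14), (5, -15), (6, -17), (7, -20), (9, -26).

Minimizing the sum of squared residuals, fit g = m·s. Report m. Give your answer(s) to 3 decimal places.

With design matrix X, XᵀX = [[220]] and Xᵀg = [-642]ᵀ.
Hence m = -642 / 220 ≈ -2.91818.

m = -2.918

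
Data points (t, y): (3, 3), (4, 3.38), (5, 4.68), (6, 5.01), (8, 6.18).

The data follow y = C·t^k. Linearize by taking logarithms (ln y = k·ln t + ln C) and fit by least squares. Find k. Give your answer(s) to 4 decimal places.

k = 0.7736

Linearized form: ln y = k·ln t + ln C. From the 5 transformed points,
Σln t = 7.9655, Σ(ln t)² = 13.2535, Σln y = 7.2925, Σln t·ln y = 12.0538.
Equations: 13.2535·k + 7.9655·ln C = 12.0538;  7.9655·k + 5·ln C = 7.2925.
Δ = 13.2535·5 − (7.9655)² = 2.8177; k = (12.0538·5 − 7.9655·7.2925)/2.8177 = 0.77357, ln C = (13.2535·7.2925 − 7.9655·12.0538)/2.8177 = 0.22613.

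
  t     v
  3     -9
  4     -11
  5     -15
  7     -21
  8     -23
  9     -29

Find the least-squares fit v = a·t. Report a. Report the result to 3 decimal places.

a = -3.025

Normal-equation sums: Σt·t = 244.
Moment sums: Σt·v = -738.
a = (-738)/244 = -3.02459.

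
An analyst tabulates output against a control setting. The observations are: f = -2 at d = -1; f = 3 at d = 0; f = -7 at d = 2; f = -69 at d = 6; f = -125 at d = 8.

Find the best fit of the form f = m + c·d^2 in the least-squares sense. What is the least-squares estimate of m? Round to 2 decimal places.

Compute the Gram sums: Σ1 = 5, Σd^2 = 105, Σd^2·d^2 = 5409.
For Aᵀf: Σf = -200, Σd^2·f = -10514.
Eliminating c: 5409·(row 1) − 105·(row 2) gives 16020·m = 5409·(-200) − 105·(-10514) = 22170, so m = 739/534.
Then c = ((-10514) − 105·(739/534))/5409 = -3157/1602.

m = 1.38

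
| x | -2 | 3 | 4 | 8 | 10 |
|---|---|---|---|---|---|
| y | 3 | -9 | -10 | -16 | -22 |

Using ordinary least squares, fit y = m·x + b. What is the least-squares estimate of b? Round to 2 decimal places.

b = -1.69

Entries of AᵀA: Σx·x = 193, Σx = 23, Σ1 = 5.
Moment sums: Σx·y = -421, Σy = -54.
AᵀA·[m, b]ᵀ = Aᵀy becomes [[193, 23]; [23, 5]]·[m, b]ᵀ = [-421, -54]ᵀ.
Determinant 193·5 − 23² = 436.
m = ((-421)·5 − 23·(-54))/436 = -863/436; b = (193·(-54) − 23·(-421))/436 = -739/436.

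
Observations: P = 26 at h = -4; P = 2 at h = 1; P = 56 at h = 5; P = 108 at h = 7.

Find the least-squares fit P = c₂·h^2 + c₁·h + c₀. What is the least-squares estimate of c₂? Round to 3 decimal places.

XᵀX·[c₂, c₁, c₀]ᵀ = XᵀP reads: 3283·c₂ + 405·c₁ + 91·c₀ = 7110;  405·c₂ + 91·c₁ + 9·c₀ = 934;  91·c₂ + 9·c₁ + 4·c₀ = 192.
(Σh^2·h^2 = 3283, Σh^2·h = 405, Σh^2 = 91, Σh·h = 91, Σh = 9, Σ1 = 4, Σh^2·P = 7110, Σh·P = 934, ΣP = 192.)
Solving the 3×3 system (Gaussian elimination) gives c₂ = 31157/15234, c₁ = 6635/5078, c₀ = -11188/7617.

c₂ = 2.045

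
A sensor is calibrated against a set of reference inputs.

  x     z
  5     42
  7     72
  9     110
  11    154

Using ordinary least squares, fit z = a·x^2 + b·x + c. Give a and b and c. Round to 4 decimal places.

Forming AᵀA = [[24228, 2528, 276]; [2528, 276, 32]; [276, 32, 4]] and Aᵀz = [32122, 3398, 378]ᵀ gives AᵀA·[a, b, c]ᵀ = Aᵀz.
Row-reducing yields a = 7/8, b = 47/10, c = -139/40.

a = 0.8750, b = 4.7000, c = -3.4750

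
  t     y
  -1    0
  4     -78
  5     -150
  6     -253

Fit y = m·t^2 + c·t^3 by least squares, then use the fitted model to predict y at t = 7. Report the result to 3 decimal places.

ŷ = -396.593

Entries of XᵀX: Σt^2·t^2 = 2178, Σt^2·t^3 = 11924, Σt^3·t^3 = 66378.
For Xᵀy: Σt^2·y = -14106, Σt^3·y = -78390.
XᵀX·[m, c]ᵀ = Xᵀy becomes [[2178, 11924]; [11924, 66378]]·[m, c]ᵀ = [-14106, -78390]ᵀ.
det = 2178·66378 − 11924² = 2389508.
m = ((-14106)·66378 − 11924·(-78390))/2389508 = -401427/597377; c = (2178·(-78390) − 11924·(-14106))/2389508 = -57579/54307.
At t = 7: ŷ = (-401427/597377)·(49) + (-57579/54307)·(343) = -236915490/597377.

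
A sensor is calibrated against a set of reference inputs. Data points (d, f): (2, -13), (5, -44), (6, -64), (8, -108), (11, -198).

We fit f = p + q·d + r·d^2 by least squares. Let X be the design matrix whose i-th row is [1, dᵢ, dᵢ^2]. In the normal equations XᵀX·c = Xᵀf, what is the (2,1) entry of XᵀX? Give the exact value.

Row 2 ↔ basis d, column 1 ↔ basis 1, so (XᵀX)_{2,1} = Σᵢ d = (2)·(1) + (5)·(1) + (6)·(1) + (8)·(1) + (11)·(1) = 32.

32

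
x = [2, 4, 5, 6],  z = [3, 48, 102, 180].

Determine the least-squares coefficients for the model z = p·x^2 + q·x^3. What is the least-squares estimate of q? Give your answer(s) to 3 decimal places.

Entries of MᵀM: Σx^2·x^2 = 2193, Σx^2·x^3 = 11957, Σx^3·x^3 = 66441.
And Σx^2·z = 9810, Σx^3·z = 54726.
Normal equations: [[2193, 11957]; [11957, 66441]]·[p, q]ᵀ = [9810, 54726]ᵀ.
Determinant 2193·66441 − 11957² = 2735264.
p = (9810·66441 − 11957·54726)/2735264 = -643143/683816; q = (2193·54726 − 11957·9810)/2735264 = 678987/683816.

q = 0.993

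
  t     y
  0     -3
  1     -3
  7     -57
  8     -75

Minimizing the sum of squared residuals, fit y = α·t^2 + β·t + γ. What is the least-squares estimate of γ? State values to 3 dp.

γ = -3.000

Entries of XᵀX: Σt^2·t^2 = 6498, Σt^2·t = 856, Σt^2 = 114, Σt·t = 114, Σt = 16, Σ1 = 4.
Moment sums: Σt^2·y = -7596, Σt·y = -1002, Σy = -138.
Solving the 3×3 system (Gaussian elimination) gives α = -9/7, β = 9/7, γ = -3.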